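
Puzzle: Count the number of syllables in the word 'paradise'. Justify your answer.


Break 'paradise' into syllables: par-a-dise -> par | a | dise = 3 syllables

3 syllables


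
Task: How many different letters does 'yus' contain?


Unique letters in 'yus': {s, u, y} = 3 distinct letters.

3


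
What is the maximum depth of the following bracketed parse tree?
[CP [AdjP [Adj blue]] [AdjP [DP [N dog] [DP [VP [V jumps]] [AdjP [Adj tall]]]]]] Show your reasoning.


Count bracket nesting levels:
'[' at pos 0: depth = 1
'[' at pos 4: depth = 2
'[' at pos 10: depth = 3
'[' at pos 22: depth = 2
'[' at pos 28: depth = 3
'[' at pos 32: depth = 4
'[' at pos 40: depth = 4
'[' at pos 44: depth = 5
'[' at pos 48: depth = 6
'[' at pos 59: depth = 5
'[' at pos 65: depth = 6
Maximum depth reached: 6

6


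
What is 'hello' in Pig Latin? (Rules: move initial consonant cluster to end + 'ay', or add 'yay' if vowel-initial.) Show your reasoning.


'hello': move consonant cluster 'h' to end and add 'ay': 'ellohay'.

ellohay


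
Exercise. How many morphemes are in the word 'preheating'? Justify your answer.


Decomposition: pre- (prefix) + heat (root) + -ing (suffix) = 3 morpheme(s)

3 morphemes


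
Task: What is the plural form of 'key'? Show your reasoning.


Apply rule: Add -s. 'key' becomes 'keys'.

keys


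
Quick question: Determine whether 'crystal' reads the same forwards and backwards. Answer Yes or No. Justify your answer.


Forward: 'crystal'
Reversed: 'latsyrc'
They differ.

No


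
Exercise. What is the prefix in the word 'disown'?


The word 'disown' = 'dis' (prefix) + 'own' (root). The prefix is 'dis'.

dis


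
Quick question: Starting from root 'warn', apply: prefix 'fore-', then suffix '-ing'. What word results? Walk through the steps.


Step 1: Add prefix 'fore-' to 'warn' = 'forewarn'
Step 2: Add suffix '-ing' to 'forewarn' = 'forewarning'

forewarning


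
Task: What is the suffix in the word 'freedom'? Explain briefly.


The word 'freedom' = 'free' (root) + '-dom' (suffix). The suffix is '-dom'.

dom


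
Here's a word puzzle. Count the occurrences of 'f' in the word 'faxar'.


Letter 'f' in 'faxar': found at position(s) 1 = 1 occurrence(s).

1


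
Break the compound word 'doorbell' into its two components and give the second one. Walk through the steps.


Split 'doorbell' into 'door' + 'bell'. The second part is 'bell'.

bell


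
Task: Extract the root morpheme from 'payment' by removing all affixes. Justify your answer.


Remove suffix '-ment' from 'payment' to get root 'pay'.

pay


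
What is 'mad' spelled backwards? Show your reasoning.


Reverse 'mad' character by character: 'dam'.

dam


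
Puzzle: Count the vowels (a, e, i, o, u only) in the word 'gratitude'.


Vowels in 'gratitude': a, i, u, e = 4 vowels.

4


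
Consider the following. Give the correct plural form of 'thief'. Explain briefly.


Apply rule: Change -f to -ves. 'thief' becomes 'thieves'.

thieves


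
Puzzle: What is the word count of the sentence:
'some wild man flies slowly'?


Split into words: some | wild | man | flies | slowly = 5 words.

5


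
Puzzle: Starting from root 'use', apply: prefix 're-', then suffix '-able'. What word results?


Step 1: Add prefix 're-' to 'use' = 'reuse'
Step 2: Add suffix '-able' to 'reuse' = 'reusable'

reusable


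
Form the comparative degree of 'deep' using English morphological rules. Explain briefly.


Apply comparative formation (add -er): 'deep' -> 'deeper'.

deeper


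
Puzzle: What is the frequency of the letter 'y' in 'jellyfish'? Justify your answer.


Letter 'y' in 'jellyfish': found at position(s) 5 = 1 occurrence(s).

1


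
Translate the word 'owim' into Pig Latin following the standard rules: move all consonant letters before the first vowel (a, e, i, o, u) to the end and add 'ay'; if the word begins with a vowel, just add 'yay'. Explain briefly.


'owim' starts with a vowel, so add 'yay': 'owimyay'.

owimyay


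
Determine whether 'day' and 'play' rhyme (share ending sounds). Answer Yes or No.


Rime (stressed vowel + following sounds) of 'day': -ay = /eɪ/
Rime of 'play': -ay = /eɪ/
/eɪ/ and /eɪ/ are the same ending sound, so the words rhyme.

Yes


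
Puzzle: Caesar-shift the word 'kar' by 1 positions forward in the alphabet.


Shift each letter by 1: k -> l, a -> b, r -> s. Result: 'lbs'.

lbs


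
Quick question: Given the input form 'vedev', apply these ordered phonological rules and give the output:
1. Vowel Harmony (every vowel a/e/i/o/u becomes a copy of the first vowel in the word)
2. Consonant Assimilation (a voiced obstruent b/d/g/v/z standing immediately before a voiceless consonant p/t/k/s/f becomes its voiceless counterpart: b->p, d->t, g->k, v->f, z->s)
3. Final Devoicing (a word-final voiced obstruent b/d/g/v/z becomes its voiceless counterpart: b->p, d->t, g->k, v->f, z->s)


Starting form: 'vedev'
Rule 1: Vowel Harmony: all vowels already match. No change.
Rule 2: Consonant Assimilation: no voiced obstruent (b/d/g/v/z) stands immediately before a voiceless consonant (p/t/k/s/f). No change.
Rule 3: Final Devoicing: word-final voiced obstruent 'v' becomes voiceless 'f'. 'vedev' -> 'vedef'
Final form: 'vedef'

vedef


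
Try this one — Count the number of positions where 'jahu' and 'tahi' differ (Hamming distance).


Alignment:
Position 1: 'j' vs 't' = DIFFER
Position 2: 'a' vs 'a' = match
Position 3: 'h' vs 'h' = match
Position 4: 'u' vs 'i' = DIFFER
Total differences: 2

2


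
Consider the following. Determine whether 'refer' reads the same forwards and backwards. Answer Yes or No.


Forward: 'refer'
Reversed: 'refer'
They are identical.

Yes


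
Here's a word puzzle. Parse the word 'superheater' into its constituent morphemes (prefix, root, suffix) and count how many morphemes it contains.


Step 1: Identify prefix: 'super' (meaning: above)
Step 2: Identify root: 'heat'
Step 3: Identify suffix(es): 'er'
Decomposition: super- (prefix: above) + heat (root) + -er (suffix: one who)
Total morphemes: 3

3 morphemes (super- (prefix: above) + heat (root) + -er (suffix: one who))


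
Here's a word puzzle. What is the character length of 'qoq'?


Spell out 'qoq' and number each letter: q(1), o(2), q(3). Total: 3 letters.

3


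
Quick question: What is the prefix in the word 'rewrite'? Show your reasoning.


The word 'rewrite' = 're' (prefix) + 'write' (root). The prefix is 're'.

re


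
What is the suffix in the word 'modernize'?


The word 'modernize' = 'modern' (root) + '-ize' (suffix). The suffix is '-ize'.

ize


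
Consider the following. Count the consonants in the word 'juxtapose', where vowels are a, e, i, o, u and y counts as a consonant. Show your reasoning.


Consonants in 'juxtapose': j, x, t, p, s = 5 consonants.

5


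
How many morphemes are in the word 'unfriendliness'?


Decomposition: un- (prefix) + friend (root) + -ly (suffix) + -ness (suffix) = 4 morpheme(s)

4 morphemes


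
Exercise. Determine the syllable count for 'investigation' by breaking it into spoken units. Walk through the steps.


Break 'investigation' into syllables: in-ves-ti-ga-tion -> in | ves | ti | ga | tion = 5 syllables

5 syllables


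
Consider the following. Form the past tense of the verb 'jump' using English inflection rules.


Apply rule: Add -ed. 'jump' becomes 'jumped'.

jumped


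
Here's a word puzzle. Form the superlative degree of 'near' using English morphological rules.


Apply superlative formation (add -est): 'near' -> 'nearest'.

nearest


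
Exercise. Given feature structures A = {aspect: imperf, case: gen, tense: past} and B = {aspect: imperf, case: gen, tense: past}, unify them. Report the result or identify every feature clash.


Compare features:
aspect: A=imperf vs B=imperf -> unified: imperf
case: A=gen vs B=gen -> unified: gen
tense: A=past vs B=past -> unified: past
No clashes found.

Unified: {aspect: imperf, case: gen, tense: past}


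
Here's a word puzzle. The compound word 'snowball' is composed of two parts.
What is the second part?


Split 'snowball' into 'snow' + 'ball'. The second part is 'ball'.

ball


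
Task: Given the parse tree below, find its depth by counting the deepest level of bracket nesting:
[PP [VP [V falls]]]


Count bracket nesting levels:
'[' at pos 0: depth = 1
'[' at pos 4: depth = 2
'[' at pos 8: depth = 3
Maximum depth reached: 3

3


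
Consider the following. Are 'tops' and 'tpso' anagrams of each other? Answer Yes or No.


Sorted letters of 'tops': 'opst'
Sorted letters of 'tpso': 'opst'
They match.

Yes


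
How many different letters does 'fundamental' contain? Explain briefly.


Unique letters in 'fundamental': {a, d, e, f, l, m, n, t, u} = 9 distinct letters.

9


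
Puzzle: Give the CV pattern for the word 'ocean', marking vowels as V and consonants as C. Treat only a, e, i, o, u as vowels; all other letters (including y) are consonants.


Letter mapping: o = V, c = C, e = V, a = V, n = C.

VCVVC


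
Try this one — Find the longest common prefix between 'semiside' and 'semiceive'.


Compare from the start: 4 characters match: 'semi'. Mismatch at position 5: 's' vs 'c'.

semi


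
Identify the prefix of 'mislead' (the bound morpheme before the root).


The word 'mislead' = 'mis' (prefix) + 'lead' (root). The prefix is 'mis'.

mis


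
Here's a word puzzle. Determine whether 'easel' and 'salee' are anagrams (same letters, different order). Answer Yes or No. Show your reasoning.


Sorted letters of 'easel': 'aeels'
Sorted letters of 'salee': 'aeels'
They match.

Yes


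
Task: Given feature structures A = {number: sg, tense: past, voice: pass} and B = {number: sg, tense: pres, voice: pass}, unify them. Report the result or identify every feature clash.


Compare features:
number: A=sg vs B=sg -> unified: sg
tense: A=past vs B=pres -> CLASH
voice: A=pass vs B=pass -> unified: pass
Clash detected on feature 'tense' (past vs pres); unification fails.

CLASH on 'tense' (past vs pres)


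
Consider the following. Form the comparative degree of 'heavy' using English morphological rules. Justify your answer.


Apply comparative formation (consonant + y: change y to i, add -er): 'heavy' -> 'heavier'.

heavier


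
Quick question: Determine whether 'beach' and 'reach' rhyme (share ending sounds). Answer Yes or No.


Rime (stressed vowel + following sounds) of 'beach': -each = /iːtʃ/
Rime of 'reach': -each = /iːtʃ/
/iːtʃ/ and /iːtʃ/ are the same ending sound, so the words rhyme.

Yes


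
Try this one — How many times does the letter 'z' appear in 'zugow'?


Letter 'z' in 'zugow': found at position(s) 1 = 1 occurrence(s).

1


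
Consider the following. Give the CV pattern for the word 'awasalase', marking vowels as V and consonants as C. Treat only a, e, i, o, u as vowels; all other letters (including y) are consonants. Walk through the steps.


Letter mapping: a = V, w = C, a = V, s = C, a = V, l = C, a = V, s = C, e = V.

VCVCVCVCV


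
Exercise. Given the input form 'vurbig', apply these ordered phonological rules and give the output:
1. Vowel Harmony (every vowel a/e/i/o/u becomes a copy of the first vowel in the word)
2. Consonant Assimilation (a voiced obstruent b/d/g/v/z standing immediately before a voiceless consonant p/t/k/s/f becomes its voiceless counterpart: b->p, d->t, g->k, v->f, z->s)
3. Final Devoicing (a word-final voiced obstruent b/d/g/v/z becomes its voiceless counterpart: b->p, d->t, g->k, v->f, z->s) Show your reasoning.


Starting form: 'vurbig'
Rule 1: Vowel Harmony: all vowels become 'u' (matching first vowel). 'vurbig' -> 'vurbug'
Rule 2: Consonant Assimilation: no voiced obstruent (b/d/g/v/z) stands immediately before a voiceless consonant (p/t/k/s/f). No change.
Rule 3: Final Devoicing: word-final voiced obstruent 'g' becomes voiceless 'k'. 'vurbug' -> 'vurbuk'
Final form: 'vurbuk'

vurbuk


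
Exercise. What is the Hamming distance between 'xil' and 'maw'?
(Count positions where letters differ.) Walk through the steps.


Alignment:
Position 1: 'x' vs 'm' = DIFFER
Position 2: 'i' vs 'a' = DIFFER
Position 3: 'l' vs 'w' = DIFFER
Total differences: 3

3


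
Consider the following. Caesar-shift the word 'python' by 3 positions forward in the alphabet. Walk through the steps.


Shift each letter by 3: p -> s, y -> b, t -> w, h -> k, o -> r, n -> q. Result: 'sbwkrq'.

sbwkrq


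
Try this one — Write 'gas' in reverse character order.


Reverse 'gas' character by character: 'sag'.

sag


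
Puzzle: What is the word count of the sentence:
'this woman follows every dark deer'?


Split into words: this | woman | follows | every | dark | deer = 6 words.

6


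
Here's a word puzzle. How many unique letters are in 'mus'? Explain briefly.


Unique letters in 'mus': {m, s, u} = 3 distinct letters.

3


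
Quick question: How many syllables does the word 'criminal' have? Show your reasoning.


Break 'criminal' into syllables: crim-i-nal -> crim | i | nal = 3 syllables

3 syllables


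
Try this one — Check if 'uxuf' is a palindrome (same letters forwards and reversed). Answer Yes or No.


Forward: 'uxuf'
Reversed: 'fuxu'
They differ.

No


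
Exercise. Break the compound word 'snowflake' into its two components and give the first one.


Split 'snowflake' into 'snow' + 'flake'. The first part is 'snow'.

snow


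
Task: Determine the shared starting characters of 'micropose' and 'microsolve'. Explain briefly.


Compare from the start: 5 characters match: 'micro'. Mismatch at position 6: 'p' vs 's'.

micro


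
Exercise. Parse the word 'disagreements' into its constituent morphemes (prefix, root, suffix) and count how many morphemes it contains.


Step 1: Identify prefix: 'dis' (meaning: not/apart)
Step 2: Identify root: 'agree'
Step 3: Identify suffix(es): 'ment, s'
Decomposition: dis- (prefix: not/apart) + agree (root) + -ment (suffix: action/result) + -s (plural)
Total morphemes: 4

4 morphemes (dis- (prefix: not/apart) + agree (root) + -ment (suffix: action/result) + -s (plural))


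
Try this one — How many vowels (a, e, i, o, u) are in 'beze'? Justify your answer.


Vowels in 'beze': e, e = 2 vowels.

2


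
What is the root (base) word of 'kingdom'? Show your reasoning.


Remove suffix '-dom' from 'kingdom' to get root 'king'.

king


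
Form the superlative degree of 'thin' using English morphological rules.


Apply superlative formation (double final consonant, add -est): 'thin' -> 'thinnest'.

thinnest


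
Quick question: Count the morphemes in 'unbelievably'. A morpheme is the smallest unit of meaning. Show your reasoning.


Decomposition: un- (prefix) + believe (root) + -able (suffix) + -ly (suffix) = 4 morpheme(s)

4 morphemes


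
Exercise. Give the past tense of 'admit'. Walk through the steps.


Apply rule: Double final consonant and add -ed. 'admit' becomes 'admitted'.

admitted


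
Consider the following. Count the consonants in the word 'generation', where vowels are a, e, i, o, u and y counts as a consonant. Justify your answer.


Consonants in 'generation': g, n, r, t, n = 5 consonants.

5


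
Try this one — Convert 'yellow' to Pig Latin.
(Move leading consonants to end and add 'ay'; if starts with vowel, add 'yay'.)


'yellow': move consonant cluster 'y' to end and add 'ay': 'ellowyay'.

ellowyay


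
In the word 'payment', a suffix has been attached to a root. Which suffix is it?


The word 'payment' = 'pay' (root) + '-ment' (suffix). The suffix is '-ment'.

ment


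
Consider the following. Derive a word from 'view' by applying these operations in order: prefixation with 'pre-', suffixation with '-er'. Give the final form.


Step 1: Add prefix 'pre-' to 'view' = 'preview'
Step 2: Add suffix '-er' to 'preview' = 'previewer'

previewer


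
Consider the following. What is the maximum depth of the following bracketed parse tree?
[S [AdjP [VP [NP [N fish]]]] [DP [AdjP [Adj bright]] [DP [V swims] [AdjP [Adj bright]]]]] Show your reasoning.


Count bracket nesting levels:
'[' at pos 0: depth = 1
'[' at pos 3: depth = 2
'[' at pos 9: depth = 3
'[' at pos 13: depth = 4
'[' at pos 17: depth = 5
'[' at pos 29: depth = 2
'[' at pos 33: depth = 3
'[' at pos 39: depth = 4
'[' at pos 53: depth = 3
'[' at pos 57: depth = 4
'[' at pos 67: depth = 4
'[' at pos 73: depth = 5
Maximum depth reached: 5

5


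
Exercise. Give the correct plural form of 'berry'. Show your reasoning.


Apply rule: Change -y to -ies (consonant + y). 'berry' becomes 'berries'.

berries


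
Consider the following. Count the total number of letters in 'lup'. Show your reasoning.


Spell out 'lup' and number each letter: l(1), u(2), p(3). Total: 3 letters.

3


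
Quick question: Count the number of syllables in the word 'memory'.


Break 'memory' into syllables: mem-o-ry -> mem | o | ry = 3 syllables

3 syllables


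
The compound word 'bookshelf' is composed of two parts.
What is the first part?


Split 'bookshelf' into 'book' + 'shelf'. The first part is 'book'.

book


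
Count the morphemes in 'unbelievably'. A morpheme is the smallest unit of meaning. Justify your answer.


Decomposition: un- (prefix) + believe (root) + -able (suffix) + -ly (suffix) = 4 morpheme(s)

4 morphemes


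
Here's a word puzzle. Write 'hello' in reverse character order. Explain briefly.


Reverse 'hello' character by character: 'olleh'.

olleh


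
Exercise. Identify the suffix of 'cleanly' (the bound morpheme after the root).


The word 'cleanly' = 'clean' (root) + '-ly' (suffix). The suffix is '-ly'.

ly


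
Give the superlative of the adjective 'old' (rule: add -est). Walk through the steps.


Apply superlative formation (add -est): 'old' -> 'oldest'.

oldest


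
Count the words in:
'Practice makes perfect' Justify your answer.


Split into words: Practice | makes | perfect = 3 words.

3


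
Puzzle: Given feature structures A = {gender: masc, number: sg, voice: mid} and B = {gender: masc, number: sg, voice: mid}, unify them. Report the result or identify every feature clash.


Compare features:
gender: A=masc vs B=masc -> unified: masc
number: A=sg vs B=sg -> unified: sg
voice: A=mid vs B=mid -> unified: mid
No clashes found.

Unified: {gender: masc, number: sg, voice: mid}


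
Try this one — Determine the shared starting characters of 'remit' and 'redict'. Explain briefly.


Compare from the start: 2 characters match: 're'. Mismatch at position 3: 'm' vs 'd'.

re


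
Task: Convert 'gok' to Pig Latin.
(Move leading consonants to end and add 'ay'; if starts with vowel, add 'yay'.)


'gok': move consonant cluster 'g' to end and add 'ay': 'okgay'.

okgay


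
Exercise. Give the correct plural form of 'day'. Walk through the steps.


Apply rule: Add -s. 'day' becomes 'days'.

days


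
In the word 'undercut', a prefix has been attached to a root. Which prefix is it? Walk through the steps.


The word 'undercut' = 'under' (prefix) + 'cut' (root). The prefix is 'under'.

under


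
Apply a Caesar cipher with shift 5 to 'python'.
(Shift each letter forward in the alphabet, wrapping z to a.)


Shift each letter by 5: p -> u, y -> d, t -> y, h -> m, o -> t, n -> s. Result: 'udymts'.

udymts


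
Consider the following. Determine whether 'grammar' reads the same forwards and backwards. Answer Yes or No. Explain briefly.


Forward: 'grammar'
Reversed: 'rammarg'
They differ.

No


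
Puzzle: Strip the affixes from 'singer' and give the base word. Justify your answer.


Remove suffix '-er' from 'singer' to get root 'sing'.

sing


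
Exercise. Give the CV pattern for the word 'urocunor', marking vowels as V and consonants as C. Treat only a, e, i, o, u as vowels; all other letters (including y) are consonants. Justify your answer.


Letter mapping: u = V, r = C, o = V, c = C, u = V, n = C, o = V, r = C.

VCVCVCVC


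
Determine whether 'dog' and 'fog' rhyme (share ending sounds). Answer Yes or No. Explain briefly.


Rime (stressed vowel + following sounds) of 'dog': -og = /ɒg/
Rime of 'fog': -og = /ɒg/
/ɒg/ and /ɒg/ are the same ending sound, so the words rhyme.

Yes


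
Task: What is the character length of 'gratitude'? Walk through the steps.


Spell out 'gratitude' and number each letter: g(1), r(2), a(3), t(4), i(5), t(6), u(7), d(8), e(9). Total: 9 letters.

9


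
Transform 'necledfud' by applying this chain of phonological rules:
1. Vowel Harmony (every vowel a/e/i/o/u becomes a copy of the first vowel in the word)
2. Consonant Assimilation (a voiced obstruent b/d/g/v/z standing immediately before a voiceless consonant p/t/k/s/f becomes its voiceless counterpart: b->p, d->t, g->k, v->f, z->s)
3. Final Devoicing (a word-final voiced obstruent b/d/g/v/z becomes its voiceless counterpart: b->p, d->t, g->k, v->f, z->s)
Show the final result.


Starting form: 'necledfud'
Rule 1: Vowel Harmony: all vowels become 'e' (matching first vowel). 'necledfud' -> 'necledfed'
Rule 2: Consonant Assimilation: voiced obstruent before voiceless consonant becomes voiceless ('df' -> 'tf'). 'necledfed' -> 'necletfed'
Rule 3: Final Devoicing: word-final voiced obstruent 'd' becomes voiceless 't'. 'necletfed' -> 'necletfet'
Final form: 'necletfet'

necletfet


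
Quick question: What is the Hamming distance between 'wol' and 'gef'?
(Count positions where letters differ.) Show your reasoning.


Alignment:
Position 1: 'w' vs 'g' = DIFFER
Position 2: 'o' vs 'e' = DIFFER
Position 3: 'l' vs 'f' = DIFFER
Total differences: 3

3


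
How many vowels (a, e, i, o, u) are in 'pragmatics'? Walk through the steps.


Vowels in 'pragmatics': a, a, i = 3 vowels.

3


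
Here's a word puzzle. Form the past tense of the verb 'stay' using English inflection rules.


Apply rule: Add -ed. 'stay' becomes 'stayed'.

stayed


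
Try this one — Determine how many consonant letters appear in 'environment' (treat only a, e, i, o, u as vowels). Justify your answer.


Consonants in 'environment': n, v, r, n, m, n, t = 7 consonants.

7


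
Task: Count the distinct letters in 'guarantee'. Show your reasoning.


Unique letters in 'guarantee': {a, e, g, n, r, t, u} = 7 distinct letters.

7


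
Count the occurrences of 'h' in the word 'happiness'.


Letter 'h' in 'happiness': found at position(s) 1 = 1 occurrence(s).

1


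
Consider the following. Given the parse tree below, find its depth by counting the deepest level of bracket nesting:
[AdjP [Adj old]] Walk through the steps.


Count bracket nesting levels:
'[' at pos 0: depth = 1
'[' at pos 6: depth = 2
Maximum depth reached: 2

2


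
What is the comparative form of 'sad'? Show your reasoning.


Apply comparative formation (double final consonant, add -er): 'sad' -> 'sadder'.

sadder


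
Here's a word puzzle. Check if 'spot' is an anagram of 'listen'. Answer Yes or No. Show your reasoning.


Sorted letters of 'spot': 'opst'
Sorted letters of 'listen': 'eilnst'
They do not match.

No


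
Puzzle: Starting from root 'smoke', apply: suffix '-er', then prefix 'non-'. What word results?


Step 1: Add suffix '-er' to 'smoke' = 'smoker'
Step 2: Add prefix 'non-' to 'smoker' = 'nonsmoker'

nonsmoker


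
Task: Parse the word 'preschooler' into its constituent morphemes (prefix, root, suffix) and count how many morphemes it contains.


Step 1: Identify prefix: 'pre' (meaning: before)
Step 2: Identify root: 'school'
Step 3: Identify suffix(es): 'er'
Decomposition: pre- (prefix: before) + school (root) + -er (suffix: one who)
Total morphemes: 3

3 morphemes (pre- (prefix: before) + school (root) + -er (suffix: one who))


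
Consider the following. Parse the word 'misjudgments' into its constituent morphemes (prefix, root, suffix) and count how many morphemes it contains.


Step 1: Identify prefix: 'mis' (meaning: wrongly)
Step 2: Identify root: 'judge'
Step 3: Identify suffix(es): 'ment, s'
Decomposition: mis- (prefix: wrongly) + judge (root) + -ment (suffix: action/result) + -s (plural)
Total morphemes: 4

4 morphemes (mis- (prefix: wrongly) + judge (root) + -ment (suffix: action/result) + -s (plural))


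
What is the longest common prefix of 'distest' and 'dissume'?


Compare from the start: 3 characters match: 'dis'. Mismatch at position 4: 't' vs 's'.

dis


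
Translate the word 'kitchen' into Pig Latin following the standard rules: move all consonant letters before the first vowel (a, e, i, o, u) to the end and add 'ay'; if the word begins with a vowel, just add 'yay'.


'kitchen': move consonant cluster 'k' to end and add 'ay': 'itchenkay'.

itchenkay


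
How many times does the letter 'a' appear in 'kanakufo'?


Letter 'a' in 'kanakufo': found at position(s) 2, 4 = 2 occurrence(s).

2


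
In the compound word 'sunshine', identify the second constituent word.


Split 'sunshine' into 'sun' + 'shine'. The second part is 'shine'.

shine


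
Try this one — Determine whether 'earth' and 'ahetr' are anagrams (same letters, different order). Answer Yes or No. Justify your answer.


Sorted letters of 'earth': 'aehrt'
Sorted letters of 'ahetr': 'aehrt'
They match.

Yes


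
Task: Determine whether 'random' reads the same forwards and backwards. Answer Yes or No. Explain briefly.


Forward: 'random'
Reversed: 'modnar'
They differ.

No


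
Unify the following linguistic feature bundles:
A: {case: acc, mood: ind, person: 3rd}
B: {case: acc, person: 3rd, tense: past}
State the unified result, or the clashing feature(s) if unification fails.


Compare features:
case: A=acc vs B=acc -> unified: acc
mood: A=ind vs B=_ -> unified: ind
person: A=3rd vs B=3rd -> unified: 3rd
tense: A=_ vs B=past -> unified: past
No clashes found.

Unified: {case: acc, mood: ind, person: 3rd, tense: past}


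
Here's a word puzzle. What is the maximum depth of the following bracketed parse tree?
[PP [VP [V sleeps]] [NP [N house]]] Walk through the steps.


Count bracket nesting levels:
'[' at pos 0: depth = 1
'[' at pos 4: depth = 2
'[' at pos 8: depth = 3
'[' at pos 20: depth = 2
'[' at pos 24: depth = 3
Maximum depth reached: 3

3


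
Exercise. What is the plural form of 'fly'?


Apply rule: Change -y to -ies (consonant + y). 'fly' becomes 'flies'.

flies


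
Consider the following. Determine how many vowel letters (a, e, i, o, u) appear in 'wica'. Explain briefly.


Vowels in 'wica': i, a = 2 vowels.

2


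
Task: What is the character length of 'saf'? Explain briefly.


Spell out 'saf' and number each letter: s(1), a(2), f(3). Total: 3 letters.

3


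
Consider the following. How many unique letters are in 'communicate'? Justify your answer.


Unique letters in 'communicate': {a, c, e, i, m, n, o, t, u} = 9 distinct letters.

9


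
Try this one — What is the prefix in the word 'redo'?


The word 'redo' = 're' (prefix) + 'do' (root). The prefix is 're'.

re


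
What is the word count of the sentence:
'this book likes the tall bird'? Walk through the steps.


Split into words: this | book | likes | the | tall | bird = 6 words.

6


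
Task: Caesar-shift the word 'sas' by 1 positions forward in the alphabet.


Shift each letter by 1: s -> t, a -> b, s -> t. Result: 'tbt'.

tbt


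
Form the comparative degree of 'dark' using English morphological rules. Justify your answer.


Apply comparative formation (add -er): 'dark' -> 'darker'.

darker


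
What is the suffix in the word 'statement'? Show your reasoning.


The word 'statement' = 'state' (root) + '-ment' (suffix). The suffix is '-ment'.

ment


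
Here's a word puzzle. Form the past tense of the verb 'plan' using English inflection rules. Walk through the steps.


Apply rule: Double final consonant and add -ed. 'plan' becomes 'planned'.

planned


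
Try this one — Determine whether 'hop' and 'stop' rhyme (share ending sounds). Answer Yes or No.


Rime (stressed vowel + following sounds) of 'hop': -op = /ɒp/
Rime of 'stop': -op = /ɒp/
/ɒp/ and /ɒp/ are the same ending sound, so the words rhyme.

Yes


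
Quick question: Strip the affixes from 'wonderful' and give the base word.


Remove suffix '-ful' from 'wonderful' to get root 'wonder'.

wonder


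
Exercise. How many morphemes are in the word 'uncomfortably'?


Decomposition: un- (prefix) + comfort (root) + -able (suffix) + -ly (suffix) = 4 morpheme(s)

4 morphemes


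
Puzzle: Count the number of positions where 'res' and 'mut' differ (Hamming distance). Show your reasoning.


Alignment:
Position 1: 'r' vs 'm' = DIFFER
Position 2: 'e' vs 'u' = DIFFER
Position 3: 's' vs 't' = DIFFER
Total differences: 3

3


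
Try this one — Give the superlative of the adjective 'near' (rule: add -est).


Apply superlative formation (add -est): 'near' -> 'nearest'.

nearest


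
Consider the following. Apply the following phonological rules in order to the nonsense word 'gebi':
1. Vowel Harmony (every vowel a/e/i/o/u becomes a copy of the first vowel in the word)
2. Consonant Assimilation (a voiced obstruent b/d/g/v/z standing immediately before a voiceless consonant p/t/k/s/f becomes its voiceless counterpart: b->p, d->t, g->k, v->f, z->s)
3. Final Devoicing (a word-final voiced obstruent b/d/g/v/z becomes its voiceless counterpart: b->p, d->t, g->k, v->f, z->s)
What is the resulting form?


Starting form: 'gebi'
Rule 1: Vowel Harmony: all vowels become 'e' (matching first vowel). 'gebi' -> 'gebe'
Rule 2: Consonant Assimilation: no voiced obstruent (b/d/g/v/z) stands immediately before a voiceless consonant (p/t/k/s/f). No change.
Rule 3: Final Devoicing: the word ends in the vowel 'e', not a consonant. No change.
Final form: 'gebe'

gebe


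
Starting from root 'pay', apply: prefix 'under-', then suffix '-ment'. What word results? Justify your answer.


Step 1: Add prefix 'under-' to 'pay' = 'underpay'
Step 2: Add suffix '-ment' to 'underpay' = 'underpayment'

underpayment


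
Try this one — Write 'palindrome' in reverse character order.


Reverse 'palindrome' character by character: 'emordnilap'.

emordnilap


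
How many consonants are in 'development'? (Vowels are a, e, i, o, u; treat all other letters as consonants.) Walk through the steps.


Consonants in 'development': d, v, l, p, m, n, t = 7 consonants.

7


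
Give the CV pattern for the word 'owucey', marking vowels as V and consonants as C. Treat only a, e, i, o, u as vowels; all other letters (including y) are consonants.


Letter mapping: o = V, w = C, u = V, c = C, e = V, y = C.

VCVCVC


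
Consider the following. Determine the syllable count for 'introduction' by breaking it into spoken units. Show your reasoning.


Break 'introduction' into syllables: in-tro-duc-tion -> in | tro | duc | tion = 4 syllables

4 syllables


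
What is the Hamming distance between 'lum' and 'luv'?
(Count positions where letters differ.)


Alignment:
Position 1: 'l' vs 'l' = match
Position 2: 'u' vs 'u' = match
Position 3: 'm' vs 'v' = DIFFER
Total differences: 1

1


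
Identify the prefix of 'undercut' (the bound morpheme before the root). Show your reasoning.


The word 'undercut' = 'under' (prefix) + 'cut' (root). The prefix is 'under'.

under


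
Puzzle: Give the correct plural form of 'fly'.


Apply rule: Change -y to -ies (consonant + y). 'fly' becomes 'flies'.

flies


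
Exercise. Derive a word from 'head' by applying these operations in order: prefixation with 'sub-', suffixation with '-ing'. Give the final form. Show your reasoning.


Step 1: Add prefix 'sub-' to 'head' = 'subhead'
Step 2: Add suffix '-ing' to 'subhead' = 'subheading'

subheading


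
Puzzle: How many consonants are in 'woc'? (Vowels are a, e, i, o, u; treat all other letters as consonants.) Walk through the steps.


Consonants in 'woc': w, c = 2 consonants.

2


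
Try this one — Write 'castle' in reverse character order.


Reverse 'castle' character by character: 'eltsac'.

eltsac


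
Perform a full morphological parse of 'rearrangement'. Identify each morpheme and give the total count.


Step 1: Identify prefix: 're' (meaning: again)
Step 2: Identify root: 'arrange'
Step 3: Identify suffix(es): 'ment'
Decomposition: re- (prefix: again) + arrange (root) + -ment (suffix: action/result)
Total morphemes: 3

3 morphemes (re- (prefix: again) + arrange (root) + -ment (suffix: action/result))


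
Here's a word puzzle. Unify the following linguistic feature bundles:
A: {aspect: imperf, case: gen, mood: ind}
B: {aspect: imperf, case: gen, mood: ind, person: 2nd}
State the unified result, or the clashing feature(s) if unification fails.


Compare features:
aspect: A=imperf vs B=imperf -> unified: imperf
case: A=gen vs B=gen -> unified: gen
mood: A=ind vs B=ind -> unified: ind
person: A=_ vs B=2nd -> unified: 2nd
No clashes found.

Unified: {aspect: imperf, case: gen, mood: ind, person: 2nd}


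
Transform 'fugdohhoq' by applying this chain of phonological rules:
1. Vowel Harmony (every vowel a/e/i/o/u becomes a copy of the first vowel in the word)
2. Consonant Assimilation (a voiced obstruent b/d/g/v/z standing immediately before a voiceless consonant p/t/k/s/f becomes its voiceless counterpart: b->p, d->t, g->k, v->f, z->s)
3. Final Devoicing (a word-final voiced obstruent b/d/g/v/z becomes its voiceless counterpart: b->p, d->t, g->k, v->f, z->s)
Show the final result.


Starting form: 'fugdohhoq'
Rule 1: Vowel Harmony: all vowels become 'u' (matching first vowel). 'fugdohhoq' -> 'fugduhhuq'
Rule 2: Consonant Assimilation: no voiced obstruent (b/d/g/v/z) stands immediately before a voiceless consonant (p/t/k/s/f). No change.
Rule 3: Final Devoicing: final consonant 'q' is not one of the voiced obstruents b/d/g/v/z. No change.
Final form: 'fugduhhuq'

fugduhhuq


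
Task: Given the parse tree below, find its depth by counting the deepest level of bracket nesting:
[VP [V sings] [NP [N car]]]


Count bracket nesting levels:
'[' at pos 0: depth = 1
'[' at pos 4: depth = 2
'[' at pos 14: depth = 2
'[' at pos 18: depth = 3
Maximum depth reached: 3

3


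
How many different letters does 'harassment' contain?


Unique letters in 'harassment': {a, e, h, m, n, r, s, t} = 8 distinct letters.

8


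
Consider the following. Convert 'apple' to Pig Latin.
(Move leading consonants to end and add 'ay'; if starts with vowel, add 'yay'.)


'apple' starts with a vowel, so add 'yay': 'appleyay'.

appleyay


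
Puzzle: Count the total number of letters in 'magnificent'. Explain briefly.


Spell out 'magnificent' and number each letter: m(1), a(2), g(3), n(4), i(5), f(6), i(7), c(8), e(9), n(10), t(11). Total: 11 letters.

11


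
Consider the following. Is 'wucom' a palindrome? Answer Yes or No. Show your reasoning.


Forward: 'wucom'
Reversed: 'mocuw'
They differ.

No


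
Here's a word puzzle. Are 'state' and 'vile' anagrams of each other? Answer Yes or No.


Sorted letters of 'state': 'aestt'
Sorted letters of 'vile': 'eilv'
They do not match.

No


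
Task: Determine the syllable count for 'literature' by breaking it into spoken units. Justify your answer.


Break 'literature' into syllables: lit-er-a-ture -> lit | er | a | ture = 4 syllables

4 syllables


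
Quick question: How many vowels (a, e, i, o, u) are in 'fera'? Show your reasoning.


Vowels in 'fera': e, a = 2 vowels.

2


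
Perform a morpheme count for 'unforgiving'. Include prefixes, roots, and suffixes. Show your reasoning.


Decomposition: un- (prefix) + forgive (root) + -ing (suffix) = 3 morpheme(s)

3 morphemes


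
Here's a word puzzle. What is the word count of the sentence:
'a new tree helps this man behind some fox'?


Split into words: a | new | tree | helps | this | man | behind | some | fox = 9 words.

9


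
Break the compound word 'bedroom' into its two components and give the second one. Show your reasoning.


Split 'bedroom' into 'bed' + 'room'. The second part is 'room'.

room


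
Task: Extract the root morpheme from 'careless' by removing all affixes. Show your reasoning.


Remove suffix '-less' from 'careless' to get root 'care'.

care


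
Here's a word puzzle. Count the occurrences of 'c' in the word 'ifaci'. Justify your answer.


Letter 'c' in 'ifaci': found at position(s) 4 = 1 occurrence(s).

1


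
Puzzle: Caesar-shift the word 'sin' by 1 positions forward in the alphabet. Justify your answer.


Shift each letter by 1: s -> t, i -> j, n -> o. Result: 'tjo'.

tjo


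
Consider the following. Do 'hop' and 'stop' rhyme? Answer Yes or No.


Rime (stressed vowel + following sounds) of 'hop': -op = /ɒp/
Rime of 'stop': -op = /ɒp/
/ɒp/ and /ɒp/ are the same ending sound, so the words rhyme.

Yes


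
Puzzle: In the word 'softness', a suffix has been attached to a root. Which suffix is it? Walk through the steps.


The word 'softness' = 'soft' (root) + '-ness' (suffix). The suffix is '-ness'.

ness


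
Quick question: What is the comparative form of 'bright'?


Apply comparative formation (add -er): 'bright' -> 'brighter'.

brighter


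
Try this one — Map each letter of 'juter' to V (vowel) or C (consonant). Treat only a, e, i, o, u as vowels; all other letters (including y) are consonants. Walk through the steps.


Letter mapping: j = C, u = V, t = C, e = V, r = C.

CVCVC


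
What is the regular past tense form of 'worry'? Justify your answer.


Apply rule: Change -y to -ied. 'worry' becomes 'worried'.

worried


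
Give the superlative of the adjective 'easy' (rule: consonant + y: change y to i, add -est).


Apply superlative formation (consonant + y: change y to i, add -est): 'easy' -> 'easiest'.

easiest


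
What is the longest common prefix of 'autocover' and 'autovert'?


Compare from the start: 4 characters match: 'auto'. Mismatch at position 5: 'c' vs 'v'.

auto


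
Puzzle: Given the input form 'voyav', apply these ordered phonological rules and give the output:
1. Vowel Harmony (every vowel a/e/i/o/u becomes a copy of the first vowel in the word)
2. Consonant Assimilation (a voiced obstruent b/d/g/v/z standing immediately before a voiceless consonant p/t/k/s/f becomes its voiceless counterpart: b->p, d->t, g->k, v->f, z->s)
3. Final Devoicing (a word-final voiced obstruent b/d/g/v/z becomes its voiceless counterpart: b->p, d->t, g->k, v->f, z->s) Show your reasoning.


Starting form: 'voyav'
Rule 1: Vowel Harmony: all vowels become 'o' (matching first vowel). 'voyav' -> 'voyov'
Rule 2: Consonant Assimilation: no voiced obstruent (b/d/g/v/z) stands immediately before a voiceless consonant (p/t/k/s/f). No change.
Rule 3: Final Devoicing: word-final voiced obstruent 'v' becomes voiceless 'f'. 'voyov' -> 'voyof'
Final form: 'voyof'

voyof


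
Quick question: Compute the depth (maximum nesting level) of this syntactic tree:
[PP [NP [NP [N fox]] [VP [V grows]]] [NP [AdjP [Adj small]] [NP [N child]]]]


Count bracket nesting levels:
'[' at pos 0: depth = 1
'[' at pos 4: depth = 2
'[' at pos 8: depth = 3
'[' at pos 12: depth = 4
'[' at pos 21: depth = 3
'[' at pos 25: depth = 4
'[' at pos 37: depth = 2
'[' at pos 41: depth = 3
'[' at pos 47: depth = 4
'[' at pos 60: depth = 3
'[' at pos 64: depth = 4
Maximum depth reached: 4

4


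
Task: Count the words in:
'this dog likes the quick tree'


Split into words: this | dog | likes | the | quick | tree = 6 words.

6


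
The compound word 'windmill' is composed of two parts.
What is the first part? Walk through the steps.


Split 'windmill' into 'wind' + 'mill'. The first part is 'wind'.

wind
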